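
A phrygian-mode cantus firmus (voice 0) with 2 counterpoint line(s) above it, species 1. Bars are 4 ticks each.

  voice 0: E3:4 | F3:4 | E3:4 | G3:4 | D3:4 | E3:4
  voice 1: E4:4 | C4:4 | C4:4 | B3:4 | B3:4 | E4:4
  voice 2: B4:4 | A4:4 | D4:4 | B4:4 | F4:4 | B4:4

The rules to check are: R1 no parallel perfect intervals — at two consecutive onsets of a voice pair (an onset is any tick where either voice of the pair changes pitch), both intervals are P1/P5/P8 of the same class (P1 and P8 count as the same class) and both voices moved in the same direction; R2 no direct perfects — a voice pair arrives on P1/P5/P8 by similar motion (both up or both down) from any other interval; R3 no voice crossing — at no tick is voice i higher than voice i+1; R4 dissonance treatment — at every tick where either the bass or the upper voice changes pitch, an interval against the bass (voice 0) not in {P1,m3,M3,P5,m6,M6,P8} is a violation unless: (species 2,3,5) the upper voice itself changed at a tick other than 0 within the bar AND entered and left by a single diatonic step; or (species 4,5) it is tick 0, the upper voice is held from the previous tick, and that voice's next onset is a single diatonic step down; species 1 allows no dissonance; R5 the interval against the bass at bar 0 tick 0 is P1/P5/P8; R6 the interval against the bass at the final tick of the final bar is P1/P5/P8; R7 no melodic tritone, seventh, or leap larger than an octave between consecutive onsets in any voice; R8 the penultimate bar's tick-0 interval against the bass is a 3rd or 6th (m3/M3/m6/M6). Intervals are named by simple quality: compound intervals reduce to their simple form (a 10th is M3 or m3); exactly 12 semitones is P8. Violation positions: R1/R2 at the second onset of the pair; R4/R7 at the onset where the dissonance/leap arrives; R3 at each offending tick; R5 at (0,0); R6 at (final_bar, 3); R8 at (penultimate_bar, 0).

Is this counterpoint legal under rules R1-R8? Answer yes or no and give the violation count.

No (6 violations)

bar 0: v0=E3 v1=E4 v2=B4 (P5)
bar 1: v0=F3 v1=C4 v2=A4 (M3)
bar 2: v0=E3 v1=C4 v2=D4 (m7)
bar 3: v0=G3 v1=B3 v2=B4 (M3)
bar 4: v0=D3 v1=B3 v2=F4 (m3)
bar 5: v0=E3 v1=E4 v2=B4 (P5)
  R4 @ bar2.0: E3/D4 m7 untreated
  R7 @ bar4.0: B4->F4 leap 6st
  R2 @ bar5.0: D3/B3 M6 -> E3/E4 P8 similar
  R2 @ bar5.0: D3/F4 m3 -> E3/B4 P5 similar
  R2 @ bar5.0: B3/F4 TT -> E4/B4 P5 similar
  R7 @ bar5.0: F4->B4 leap 6st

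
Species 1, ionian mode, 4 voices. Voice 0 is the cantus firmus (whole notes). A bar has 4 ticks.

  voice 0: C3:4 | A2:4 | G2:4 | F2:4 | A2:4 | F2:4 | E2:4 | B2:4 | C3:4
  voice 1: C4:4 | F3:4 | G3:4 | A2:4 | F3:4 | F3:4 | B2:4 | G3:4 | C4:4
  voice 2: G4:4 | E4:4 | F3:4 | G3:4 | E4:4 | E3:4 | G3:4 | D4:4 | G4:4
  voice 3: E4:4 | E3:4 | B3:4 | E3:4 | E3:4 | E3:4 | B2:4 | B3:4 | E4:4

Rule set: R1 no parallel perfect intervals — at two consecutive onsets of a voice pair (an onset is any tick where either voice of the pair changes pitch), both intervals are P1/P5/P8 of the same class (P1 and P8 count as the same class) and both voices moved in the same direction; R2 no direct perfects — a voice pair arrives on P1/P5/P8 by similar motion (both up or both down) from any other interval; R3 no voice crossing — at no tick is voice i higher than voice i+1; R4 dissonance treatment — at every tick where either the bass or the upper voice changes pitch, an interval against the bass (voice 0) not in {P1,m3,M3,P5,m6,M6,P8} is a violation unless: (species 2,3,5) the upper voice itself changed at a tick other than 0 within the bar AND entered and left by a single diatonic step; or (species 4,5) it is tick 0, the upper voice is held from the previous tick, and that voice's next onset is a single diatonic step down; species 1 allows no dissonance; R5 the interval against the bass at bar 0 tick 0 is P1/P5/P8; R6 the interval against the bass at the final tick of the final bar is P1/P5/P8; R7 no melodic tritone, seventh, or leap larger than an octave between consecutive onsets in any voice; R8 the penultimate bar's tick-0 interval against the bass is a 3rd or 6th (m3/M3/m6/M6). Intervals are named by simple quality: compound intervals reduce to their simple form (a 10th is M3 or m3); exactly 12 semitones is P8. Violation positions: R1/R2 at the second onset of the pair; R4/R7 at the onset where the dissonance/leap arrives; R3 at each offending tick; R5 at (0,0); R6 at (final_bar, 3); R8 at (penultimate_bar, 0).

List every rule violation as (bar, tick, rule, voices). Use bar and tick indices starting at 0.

(0, 0, R3, (2, 3))
(0, 0, R5, (0, 3))
(0, 1, R3, (2, 3))
(0, 2, R3, (2, 3))
(0, 3, R3, (2, 3))
(1, 0, R1, (0, 2))
(1, 0, R2, (0, 3))
(1, 0, R2, (2, 3))
(1, 0, R3, (2, 3))
(1, 1, R3, (2, 3))
(1, 2, R3, (2, 3))
(1, 3, R3, (2, 3))
(2, 0, R3, (1, 2))
(2, 0, R4, (0, 2))
(2, 0, R7, (2,))
(2, 1, R3, (1, 2))
(2, 2, R3, (1, 2))
(2, 3, R3, (1, 2))
(3, 0, R2, (1, 3))
(3, 0, R3, (2, 3))
(3, 0, R4, (0, 2))
(3, 0, R4, (0, 3))
(3, 0, R7, (1,))
(3, 1, R3, (2, 3))
(3, 2, R3, (2, 3))
(3, 3, R3, (2, 3))
(4, 0, R2, (0, 2))
(4, 0, R3, (2, 3))
(4, 1, R3, (2, 3))
(4, 2, R3, (2, 3))
(4, 3, R3, (2, 3))
(5, 0, R3, (1, 2))
(5, 0, R4, (0, 2))
(5, 0, R4, (0, 3))
(5, 1, R3, (1, 2))
(5, 2, R3, (1, 2))
(5, 3, R3, (1, 2))
(6, 0, R2, (0, 1))
(6, 0, R2, (0, 3))
(6, 0, R2, (1, 3))
(6, 0, R3, (2, 3))
(6, 0, R7, (1,))
(6, 1, R3, (2, 3))
(6, 2, R3, (2, 3))
(6, 3, R3, (2, 3))
(7, 0, R2, (0, 3))
(7, 0, R2, (1, 2))
(7, 0, R3, (2, 3))
(7, 0, R8, (0, 3))
(7, 1, R3, (2, 3))
(7, 2, R3, (2, 3))
(7, 3, R3, (2, 3))
(8, 0, R1, (1, 2))
(8, 0, R2, (0, 1))
(8, 0, R2, (0, 2))
(8, 0, R3, (2, 3))
(8, 1, R3, (2, 3))
(8, 2, R3, (2, 3))
(8, 3, R3, (2, 3))
(8, 3, R6, (0, 3))

bar 0: v0=C3 v1=C4 v2=G4 v3=E4 downbeat M3
bar 1: v0=A2 v1=F3 v2=E4 v3=E3 downbeat P5
bar 2: v0=G2 v1=G3 v2=F3 v3=B3 downbeat M3
bar 3: v0=F2 v1=A2 v2=G3 v3=E3 downbeat M7
bar 4: v0=A2 v1=F3 v2=E4 v3=E3 downbeat P5
bar 5: v0=F2 v1=F3 v2=E3 v3=E3 downbeat M7
bar 6: v0=E2 v1=B2 v2=G3 v3=B2 downbeat P5
bar 7: v0=B2 v1=G3 v2=D4 v3=B3 downbeat P8
bar 8: v0=C3 v1=C4 v2=G4 v3=E4 downbeat M3
  -> R3 @ bar 0 tick 0 v(2, 3): G4 above E4
  -> R5 @ bar 0 tick 0 v(0, 3): opens on M3
  -> R3 @ bar 0 tick 1 v(2, 3): G4 above E4
  -> R3 @ bar 0 tick 2 v(2, 3): G4 above E4
  -> R3 @ bar 0 tick 3 v(2, 3): G4 above E4
  -> R1 @ bar 1 tick 0 v(0, 2): C3/G4 P5 -> A2/E4 P5 similar
  -> R2 @ bar 1 tick 0 v(0, 3): C3/E4 M3 -> A2/E3 P5 similar
  -> R2 @ bar 1 tick 0 v(2, 3): G4/E4 m3 -> E4/E3 P8 similar
  -> R3 @ bar 1 tick 0 v(2, 3): E4 above E3
  -> R3 @ bar 1 tick 1 v(2, 3): E4 above E3
  -> R3 @ bar 1 tick 2 v(2, 3): E4 above E3
  -> R3 @ bar 1 tick 3 v(2, 3): E4 above E3
  -> R3 @ bar 2 tick 0 v(1, 2): G3 above F3
  -> R4 @ bar 2 tick 0 v(0, 2): G2/F3 m7 untreated
  -> R7 @ bar 2 tick 0 v(2,): E4->F3 leap 11st
  -> R3 @ bar 2 tick 1 v(1, 2): G3 above F3
  -> R3 @ bar 2 tick 2 v(1, 2): G3 above F3
  -> R3 @ bar 2 tick 3 v(1, 2): G3 above F3
  -> R2 @ bar 3 tick 0 v(1, 3): G3/B3 M3 -> A2/E3 P5 similar
  -> R3 @ bar 3 tick 0 v(2, 3): G3 above E3
  -> R4 @ bar 3 tick 0 v(0, 2): F2/G3 M2 untreated
  -> R4 @ bar 3 tick 0 v(0, 3): F2/E3 M7 untreated
  -> R7 @ bar 3 tick 0 v(1,): G3->A2 leap 10st
  -> R3 @ bar 3 tick 1 v(2, 3): G3 above E3
  -> R3 @ bar 3 tick 2 v(2, 3): G3 above E3
  -> R3 @ bar 3 tick 3 v(2, 3): G3 above E3
  -> R2 @ bar 4 tick 0 v(0, 2): F2/G3 M2 -> A2/E4 P5 similar
  -> R3 @ bar 4 tick 0 v(2, 3): E4 above E3
  -> R3 @ bar 4 tick 1 v(2, 3): E4 above E3
  -> R3 @ bar 4 tick 2 v(2, 3): E4 above E3
  -> R3 @ bar 4 tick 3 v(2, 3): E4 above E3
  -> R3 @ bar 5 tick 0 v(1, 2): F3 above E3
  -> R4 @ bar 5 tick 0 v(0, 2): F2/E3 M7 untreated
  -> R4 @ bar 5 tick 0 v(0, 3): F2/E3 M7 untreated
  -> R3 @ bar 5 tick 1 v(1, 2): F3 above E3
  -> R3 @ bar 5 tick 2 v(1, 2): F3 above E3
  -> R3 @ bar 5 tick 3 v(1, 2): F3 above E3
  -> R2 @ bar 6 tick 0 v(0, 1): F2/F3 P8 -> E2/B2 P5 similar
  -> R2 @ bar 6 tick 0 v(0, 3): F2/E3 M7 -> E2/B2 P5 similar
  -> R2 @ bar 6 tick 0 v(1, 3): F3/E3 m2 -> B2/B2 P1 similar
  -> R3 @ bar 6 tick 0 v(2, 3): G3 above B2
  -> R7 @ bar 6 tick 0 v(1,): F3->B2 leap 6st
  -> R3 @ bar 6 tick 1 v(2, 3): G3 above B2
  -> R3 @ bar 6 tick 2 v(2, 3): G3 above B2
  -> R3 @ bar 6 tick 3 v(2, 3): G3 above B2
  -> R2 @ bar 7 tick 0 v(0, 3): E2/B2 P5 -> B2/B3 P8 similar
  -> R2 @ bar 7 tick 0 v(1, 2): B2/G3 m6 -> G3/D4 P5 similar
  -> R3 @ bar 7 tick 0 v(2, 3): D4 above B3
  -> R8 @ bar 7 tick 0 v(0, 3): penult P8 not 3rd/6th
  -> R3 @ bar 7 tick 1 v(2, 3): D4 above B3
  -> R3 @ bar 7 tick 2 v(2, 3): D4 above B3
  -> R3 @ bar 7 tick 3 v(2, 3): D4 above B3
  -> R1 @ bar 8 tick 0 v(1, 2): G3/D4 P5 -> C4/G4 P5 similar
  -> R2 @ bar 8 tick 0 v(0, 1): B2/G3 m6 -> C3/C4 P8 similar
  -> R2 @ bar 8 tick 0 v(0, 2): B2/D4 m3 -> C3/G4 P5 similar
  -> R3 @ bar 8 tick 0 v(2, 3): G4 above E4
  -> R3 @ bar 8 tick 1 v(2, 3): G4 above E4
  -> R3 @ bar 8 tick 2 v(2, 3): G4 above E4
  -> R3 @ bar 8 tick 3 v(2, 3): G4 above E4
  -> R6 @ bar 8 tick 3 v(0, 3): closes on M3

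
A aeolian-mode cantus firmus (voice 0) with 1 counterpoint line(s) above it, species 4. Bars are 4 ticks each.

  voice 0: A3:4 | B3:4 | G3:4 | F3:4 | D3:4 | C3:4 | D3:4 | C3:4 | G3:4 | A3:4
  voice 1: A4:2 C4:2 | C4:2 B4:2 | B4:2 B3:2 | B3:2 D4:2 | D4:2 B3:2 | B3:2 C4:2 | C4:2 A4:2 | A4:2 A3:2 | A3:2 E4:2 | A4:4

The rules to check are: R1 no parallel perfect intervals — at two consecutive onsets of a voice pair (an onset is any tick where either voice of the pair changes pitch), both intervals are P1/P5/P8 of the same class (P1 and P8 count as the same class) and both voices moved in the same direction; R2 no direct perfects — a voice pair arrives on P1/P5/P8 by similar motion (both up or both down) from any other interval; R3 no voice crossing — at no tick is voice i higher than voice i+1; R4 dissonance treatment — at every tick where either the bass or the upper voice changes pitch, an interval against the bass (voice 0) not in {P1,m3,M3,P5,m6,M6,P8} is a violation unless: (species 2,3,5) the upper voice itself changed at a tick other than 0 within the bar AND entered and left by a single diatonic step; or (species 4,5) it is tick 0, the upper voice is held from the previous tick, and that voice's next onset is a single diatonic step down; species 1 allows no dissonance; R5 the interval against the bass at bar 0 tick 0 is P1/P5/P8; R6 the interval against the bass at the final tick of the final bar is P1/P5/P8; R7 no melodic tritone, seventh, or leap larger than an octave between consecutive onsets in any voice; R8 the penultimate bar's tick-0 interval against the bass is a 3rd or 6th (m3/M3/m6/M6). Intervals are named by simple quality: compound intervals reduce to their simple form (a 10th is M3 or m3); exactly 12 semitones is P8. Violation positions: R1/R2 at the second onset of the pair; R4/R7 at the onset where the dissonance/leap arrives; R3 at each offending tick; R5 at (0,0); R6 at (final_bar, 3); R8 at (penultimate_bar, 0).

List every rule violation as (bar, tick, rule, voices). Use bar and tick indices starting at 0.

bar 0: v0=A3 v1=A4 downbeat P8
bar 1: v0=B3 v1=C4 downbeat m2
bar 2: v0=G3 v1=B4 downbeat M3
bar 3: v0=F3 v1=B3 downbeat TT
bar 4: v0=D3 v1=D4 downbeat P8
bar 5: v0=C3 v1=B3 downbeat M7
bar 6: v0=D3 v1=C4 downbeat m7
bar 7: v0=C3 v1=A4 downbeat M6
bar 8: v0=G3 v1=A3 downbeat M2
bar 9: v0=A3 v1=A4 downbeat P8
  -> R4 @ bar 1 tick 0 v(0, 1): B3/C4 m2 untreated
  -> R7 @ bar 1 tick 2 v(1,): C4->B4 leap 11st
  -> R4 @ bar 3 tick 0 v(0, 1): F3/B3 TT untreated
  -> R4 @ bar 5 tick 0 v(0, 1): C3/B3 M7 untreated
  -> R4 @ bar 6 tick 0 v(0, 1): D3/C4 m7 untreated
  -> R4 @ bar 8 tick 0 v(0, 1): G3/A3 M2 untreated
  -> R8 @ bar 8 tick 0 v(0, 1): penult M2 not 3rd/6th
  -> R2 @ bar 9 tick 0 v(0, 1): G3/E4 M6 -> A3/A4 P8 similar

(1, 0, R4, (0, 1))
(1, 2, R7, (1,))
(3, 0, R4, (0, 1))
(5, 0, R4, (0, 1))
(6, 0, R4, (0, 1))
(8, 0, R4, (0, 1))
(8, 0, R8, (0, 1))
(9, 0, R2, (0, 1))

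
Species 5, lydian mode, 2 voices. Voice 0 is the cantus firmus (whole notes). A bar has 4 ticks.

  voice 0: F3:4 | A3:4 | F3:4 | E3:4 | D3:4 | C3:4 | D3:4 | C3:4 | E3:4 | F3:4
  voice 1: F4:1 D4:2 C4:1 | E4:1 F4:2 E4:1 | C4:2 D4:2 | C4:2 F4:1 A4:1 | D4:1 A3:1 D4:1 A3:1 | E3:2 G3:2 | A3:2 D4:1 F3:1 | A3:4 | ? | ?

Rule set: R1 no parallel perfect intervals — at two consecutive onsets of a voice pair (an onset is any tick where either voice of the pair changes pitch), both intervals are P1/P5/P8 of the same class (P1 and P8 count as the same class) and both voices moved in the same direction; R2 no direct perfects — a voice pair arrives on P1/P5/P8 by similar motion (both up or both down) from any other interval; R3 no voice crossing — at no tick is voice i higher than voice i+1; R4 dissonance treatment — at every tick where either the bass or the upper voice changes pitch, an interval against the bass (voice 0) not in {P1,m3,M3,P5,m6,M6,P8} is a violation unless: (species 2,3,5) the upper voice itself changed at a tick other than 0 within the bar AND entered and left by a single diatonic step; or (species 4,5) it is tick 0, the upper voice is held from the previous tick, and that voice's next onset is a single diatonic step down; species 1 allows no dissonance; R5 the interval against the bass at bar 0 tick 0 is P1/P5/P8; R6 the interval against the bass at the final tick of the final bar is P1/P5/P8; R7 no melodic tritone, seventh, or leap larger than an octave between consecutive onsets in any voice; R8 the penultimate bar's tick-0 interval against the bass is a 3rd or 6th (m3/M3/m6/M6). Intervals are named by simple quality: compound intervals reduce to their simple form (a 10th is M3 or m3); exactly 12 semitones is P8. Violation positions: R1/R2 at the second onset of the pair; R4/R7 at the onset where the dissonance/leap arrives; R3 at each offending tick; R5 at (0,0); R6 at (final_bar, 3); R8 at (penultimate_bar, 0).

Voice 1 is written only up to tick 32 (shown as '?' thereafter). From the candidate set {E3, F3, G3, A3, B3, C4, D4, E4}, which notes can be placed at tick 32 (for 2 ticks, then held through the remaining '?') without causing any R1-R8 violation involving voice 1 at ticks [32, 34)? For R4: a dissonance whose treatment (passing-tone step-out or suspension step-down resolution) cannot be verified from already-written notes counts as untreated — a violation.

{C4, G3}

E3: violates R8
F3: violates R4,R8
G3: legal
A3: violates R4,R8
B3: violates R2,R8
C4: legal
D4: violates R4,R8
E4: violates R2,R8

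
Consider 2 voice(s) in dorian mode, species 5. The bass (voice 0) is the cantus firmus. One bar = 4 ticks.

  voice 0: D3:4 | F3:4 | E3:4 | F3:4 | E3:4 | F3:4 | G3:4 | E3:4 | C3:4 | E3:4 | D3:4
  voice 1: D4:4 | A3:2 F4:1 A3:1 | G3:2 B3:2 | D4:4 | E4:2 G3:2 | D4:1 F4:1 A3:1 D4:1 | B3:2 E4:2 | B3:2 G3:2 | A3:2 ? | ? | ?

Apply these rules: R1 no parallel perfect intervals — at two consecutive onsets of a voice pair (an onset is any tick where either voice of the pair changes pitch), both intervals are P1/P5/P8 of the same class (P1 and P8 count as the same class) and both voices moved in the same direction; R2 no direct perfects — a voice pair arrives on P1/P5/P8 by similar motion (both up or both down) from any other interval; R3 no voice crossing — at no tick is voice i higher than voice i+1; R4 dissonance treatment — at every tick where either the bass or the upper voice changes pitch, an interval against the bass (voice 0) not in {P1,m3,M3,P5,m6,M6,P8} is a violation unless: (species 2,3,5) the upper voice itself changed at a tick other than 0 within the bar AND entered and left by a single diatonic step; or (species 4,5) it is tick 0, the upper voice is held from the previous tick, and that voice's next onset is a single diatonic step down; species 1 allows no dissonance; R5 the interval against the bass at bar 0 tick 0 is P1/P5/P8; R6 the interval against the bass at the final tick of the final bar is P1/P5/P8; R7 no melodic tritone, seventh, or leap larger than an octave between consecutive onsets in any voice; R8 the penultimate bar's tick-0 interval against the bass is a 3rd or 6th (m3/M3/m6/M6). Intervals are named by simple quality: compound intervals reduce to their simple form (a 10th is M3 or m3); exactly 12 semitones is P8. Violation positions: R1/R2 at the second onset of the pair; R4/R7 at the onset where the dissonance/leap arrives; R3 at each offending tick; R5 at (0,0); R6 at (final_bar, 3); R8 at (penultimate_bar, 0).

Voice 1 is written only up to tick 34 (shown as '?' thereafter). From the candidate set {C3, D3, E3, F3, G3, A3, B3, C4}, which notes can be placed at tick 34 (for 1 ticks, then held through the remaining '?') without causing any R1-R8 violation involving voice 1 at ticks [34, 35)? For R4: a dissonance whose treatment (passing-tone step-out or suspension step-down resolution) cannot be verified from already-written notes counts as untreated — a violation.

{A3, C3, C4, E3, G3}

C3: legal
D3: violates R4
E3: legal
F3: violates R4
G3: legal
A3: legal
B3: violates R4
C4: legal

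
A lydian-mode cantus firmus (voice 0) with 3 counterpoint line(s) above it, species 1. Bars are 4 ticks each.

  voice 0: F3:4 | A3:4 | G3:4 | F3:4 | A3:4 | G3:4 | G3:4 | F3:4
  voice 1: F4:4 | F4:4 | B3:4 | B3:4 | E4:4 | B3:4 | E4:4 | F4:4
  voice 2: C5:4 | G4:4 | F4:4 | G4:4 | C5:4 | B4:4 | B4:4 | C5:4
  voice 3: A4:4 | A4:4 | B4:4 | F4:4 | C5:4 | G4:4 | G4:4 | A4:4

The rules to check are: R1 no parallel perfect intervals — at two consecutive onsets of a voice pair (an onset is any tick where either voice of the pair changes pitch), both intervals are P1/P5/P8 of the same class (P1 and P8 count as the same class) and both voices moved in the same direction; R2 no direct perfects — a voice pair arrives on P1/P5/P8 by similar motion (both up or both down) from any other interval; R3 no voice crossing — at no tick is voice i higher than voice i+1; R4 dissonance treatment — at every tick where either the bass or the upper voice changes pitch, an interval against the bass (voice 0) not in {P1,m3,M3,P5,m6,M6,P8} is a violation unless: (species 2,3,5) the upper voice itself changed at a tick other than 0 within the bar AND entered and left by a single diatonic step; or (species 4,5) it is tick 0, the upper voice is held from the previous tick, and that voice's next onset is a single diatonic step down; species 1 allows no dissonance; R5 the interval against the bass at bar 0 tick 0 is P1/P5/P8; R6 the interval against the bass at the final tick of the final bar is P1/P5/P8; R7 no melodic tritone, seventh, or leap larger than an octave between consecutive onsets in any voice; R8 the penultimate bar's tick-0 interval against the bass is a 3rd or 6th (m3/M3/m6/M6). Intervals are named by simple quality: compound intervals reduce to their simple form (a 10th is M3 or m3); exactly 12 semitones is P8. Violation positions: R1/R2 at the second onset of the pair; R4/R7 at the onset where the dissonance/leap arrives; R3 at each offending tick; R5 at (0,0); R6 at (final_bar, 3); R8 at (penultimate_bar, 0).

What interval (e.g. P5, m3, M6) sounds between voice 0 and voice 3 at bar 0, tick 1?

voice 0=F3 voice 3=A4 -> M3

M3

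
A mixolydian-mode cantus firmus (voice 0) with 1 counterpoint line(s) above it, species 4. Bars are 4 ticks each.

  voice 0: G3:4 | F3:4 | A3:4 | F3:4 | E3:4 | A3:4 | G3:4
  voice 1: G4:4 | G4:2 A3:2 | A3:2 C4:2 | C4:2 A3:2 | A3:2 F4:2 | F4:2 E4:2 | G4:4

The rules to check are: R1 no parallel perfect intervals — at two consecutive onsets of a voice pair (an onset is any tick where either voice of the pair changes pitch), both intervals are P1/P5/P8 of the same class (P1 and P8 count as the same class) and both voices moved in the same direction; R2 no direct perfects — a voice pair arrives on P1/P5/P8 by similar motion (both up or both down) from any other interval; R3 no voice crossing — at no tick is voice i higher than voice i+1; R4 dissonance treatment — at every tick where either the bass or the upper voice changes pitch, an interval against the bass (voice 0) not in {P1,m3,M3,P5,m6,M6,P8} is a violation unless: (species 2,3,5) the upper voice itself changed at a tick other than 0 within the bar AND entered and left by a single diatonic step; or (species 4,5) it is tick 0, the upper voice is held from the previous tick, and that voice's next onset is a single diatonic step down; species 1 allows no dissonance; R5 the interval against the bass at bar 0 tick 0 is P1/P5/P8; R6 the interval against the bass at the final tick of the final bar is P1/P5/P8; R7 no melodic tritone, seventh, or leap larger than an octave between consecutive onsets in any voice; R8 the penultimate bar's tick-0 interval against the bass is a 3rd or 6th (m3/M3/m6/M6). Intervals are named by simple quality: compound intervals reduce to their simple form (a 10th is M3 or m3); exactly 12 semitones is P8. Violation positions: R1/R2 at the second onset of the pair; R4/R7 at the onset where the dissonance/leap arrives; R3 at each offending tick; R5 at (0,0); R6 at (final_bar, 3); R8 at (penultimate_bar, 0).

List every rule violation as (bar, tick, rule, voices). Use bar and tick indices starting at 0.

(1, 0, R4, (0, 1))
(1, 2, R7, (1,))
(4, 0, R4, (0, 1))
(4, 2, R4, (0, 1))

bar 0: v0=G3 v1=G4 downbeat P8
bar 1: v0=F3 v1=G4 downbeat M2
bar 2: v0=A3 v1=A3 downbeat P1
bar 3: v0=F3 v1=C4 downbeat P5
bar 4: v0=E3 v1=A3 downbeat P4
bar 5: v0=A3 v1=F4 downbeat m6
bar 6: v0=G3 v1=G4 downbeat P8
  -> R4 @ bar 1 tick 0 v(0, 1): F3/G4 M2 untreated
  -> R7 @ bar 1 tick 2 v(1,): G4->A3 leap 10st
  -> R4 @ bar 4 tick 0 v(0, 1): E3/A3 P4 untreated
  -> R4 @ bar 4 tick 2 v(0, 1): E3/F4 m2 untreated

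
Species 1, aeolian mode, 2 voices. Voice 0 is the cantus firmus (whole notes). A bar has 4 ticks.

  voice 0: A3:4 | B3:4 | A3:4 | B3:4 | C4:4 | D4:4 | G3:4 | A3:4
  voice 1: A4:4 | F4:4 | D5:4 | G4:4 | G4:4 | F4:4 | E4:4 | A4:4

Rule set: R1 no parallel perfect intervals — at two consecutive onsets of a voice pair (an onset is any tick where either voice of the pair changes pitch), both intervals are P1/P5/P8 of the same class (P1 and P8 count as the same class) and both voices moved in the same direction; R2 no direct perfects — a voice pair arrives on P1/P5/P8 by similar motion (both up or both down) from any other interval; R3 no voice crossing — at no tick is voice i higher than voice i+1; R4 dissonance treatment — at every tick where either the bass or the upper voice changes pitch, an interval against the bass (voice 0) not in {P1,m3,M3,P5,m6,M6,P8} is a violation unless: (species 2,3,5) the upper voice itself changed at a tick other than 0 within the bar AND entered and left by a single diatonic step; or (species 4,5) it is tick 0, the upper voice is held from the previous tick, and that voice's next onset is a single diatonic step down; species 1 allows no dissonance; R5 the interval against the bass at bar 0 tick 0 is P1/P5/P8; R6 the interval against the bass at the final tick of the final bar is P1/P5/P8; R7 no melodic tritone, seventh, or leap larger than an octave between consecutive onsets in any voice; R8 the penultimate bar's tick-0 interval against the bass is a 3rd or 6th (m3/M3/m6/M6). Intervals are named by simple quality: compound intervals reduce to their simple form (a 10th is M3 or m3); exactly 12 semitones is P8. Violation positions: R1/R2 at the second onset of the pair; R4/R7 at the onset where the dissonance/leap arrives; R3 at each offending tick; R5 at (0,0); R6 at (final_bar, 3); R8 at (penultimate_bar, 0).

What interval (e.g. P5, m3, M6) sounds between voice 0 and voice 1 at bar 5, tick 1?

m3

voice 0=D4 voice 1=F4 -> m3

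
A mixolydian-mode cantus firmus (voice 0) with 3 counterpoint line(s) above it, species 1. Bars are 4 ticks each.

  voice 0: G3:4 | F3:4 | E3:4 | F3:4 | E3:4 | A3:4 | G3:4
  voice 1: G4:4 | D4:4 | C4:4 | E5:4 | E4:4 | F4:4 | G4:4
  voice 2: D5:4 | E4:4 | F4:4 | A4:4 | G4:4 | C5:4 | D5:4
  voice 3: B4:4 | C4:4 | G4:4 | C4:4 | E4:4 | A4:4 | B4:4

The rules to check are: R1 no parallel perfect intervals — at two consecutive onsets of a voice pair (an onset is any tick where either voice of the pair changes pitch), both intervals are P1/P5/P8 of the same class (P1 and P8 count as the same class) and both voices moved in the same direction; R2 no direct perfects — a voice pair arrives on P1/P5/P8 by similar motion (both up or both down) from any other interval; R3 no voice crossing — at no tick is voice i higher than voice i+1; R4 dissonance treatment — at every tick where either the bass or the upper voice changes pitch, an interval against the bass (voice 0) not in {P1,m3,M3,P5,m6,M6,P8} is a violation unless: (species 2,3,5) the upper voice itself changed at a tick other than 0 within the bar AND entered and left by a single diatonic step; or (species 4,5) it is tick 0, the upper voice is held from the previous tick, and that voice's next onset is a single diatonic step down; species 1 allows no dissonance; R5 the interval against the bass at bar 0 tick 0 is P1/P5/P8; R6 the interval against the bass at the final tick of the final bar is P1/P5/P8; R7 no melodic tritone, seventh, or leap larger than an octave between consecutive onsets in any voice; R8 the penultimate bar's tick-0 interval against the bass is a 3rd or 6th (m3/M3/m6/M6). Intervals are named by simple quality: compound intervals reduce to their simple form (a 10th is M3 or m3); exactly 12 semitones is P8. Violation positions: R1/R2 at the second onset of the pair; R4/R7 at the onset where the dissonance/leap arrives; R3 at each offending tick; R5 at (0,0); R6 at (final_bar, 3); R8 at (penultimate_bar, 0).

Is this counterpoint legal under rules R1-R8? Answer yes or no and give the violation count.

bar 0: v0=G3 v1=G4 v2=D5 v3=B4 (M3)
bar 1: v0=F3 v1=D4 v2=E4 v3=C4 (P5)
bar 2: v0=E3 v1=C4 v2=F4 v3=G4 (m3)
bar 3: v0=F3 v1=E5 v2=A4 v3=C4 (P5)
bar 4: v0=E3 v1=E4 v2=G4 v3=E4 (P8)
bar 5: v0=A3 v1=F4 v2=C5 v3=A4 (P8)
bar 6: v0=G3 v1=G4 v2=D5 v3=B4 (M3)
  R3 @ bar0.0: D5 above B4
  R5 @ bar0.0: opens on M3
  R3 @ bar0.1: D5 above B4
  R3 @ bar0.2: D5 above B4
  R3 @ bar0.3: D5 above B4
  R2 @ bar1.0: G3/B4 M3 -> F3/C4 P5 similar
  R3 @ bar1.0: E4 above C4
  R4 @ bar1.0: F3/E4 M7 untreated
  R7 @ bar1.0: D5->E4 leap 10st
  R7 @ bar1.0: B4->C4 leap 11st
  R3 @ bar1.1: E4 above C4
  R3 @ bar1.2: E4 above C4
  R3 @ bar1.3: E4 above C4
  R4 @ bar2.0: E3/F4 m2 untreated
  R2 @ bar3.0: C4/F4 P4 -> E5/A4 P5 similar
  R3 @ bar3.0: E5 above A4
  R3 @ bar3.0: A4 above C4
  R4 @ bar3.0: F3/E5 M7 untreated
  R7 @ bar3.0: C4->E5 leap 16st
  R3 @ bar3.1: E5 above A4
  R3 @ bar3.1: A4 above C4
  R3 @ bar3.2: E5 above A4
  R3 @ bar3.2: A4 above C4
  R3 @ bar3.3: E5 above A4
  R3 @ bar3.3: A4 above C4
  R2 @ bar4.0: F3/E5 M7 -> E3/E4 P8 similar
  R3 @ bar4.0: G4 above E4
  R3 @ bar4.1: G4 above E4
  R3 @ bar4.2: G4 above E4
  R3 @ bar4.3: G4 above E4
  R1 @ bar5.0: E3/E4 P8 -> A3/A4 P8 similar
  R2 @ bar5.0: E4/G4 m3 -> F4/C5 P5 similar
  R3 @ bar5.0: C5 above A4
  R8 @ bar5.0: penult P8 not 3rd/6th
  R3 @ bar5.1: C5 above A4
  R3 @ bar5.2: C5 above A4
  R3 @ bar5.3: C5 above A4
  R1 @ bar6.0: F4/C5 P5 -> G4/D5 P5 similar
  R3 @ bar6.0: D5 above B4
  R3 @ bar6.1: D5 above B4
  R3 @ bar6.2: D5 above B4
  R3 @ bar6.3: D5 above B4
  R6 @ bar6.3: closes on M3

No (43 violations)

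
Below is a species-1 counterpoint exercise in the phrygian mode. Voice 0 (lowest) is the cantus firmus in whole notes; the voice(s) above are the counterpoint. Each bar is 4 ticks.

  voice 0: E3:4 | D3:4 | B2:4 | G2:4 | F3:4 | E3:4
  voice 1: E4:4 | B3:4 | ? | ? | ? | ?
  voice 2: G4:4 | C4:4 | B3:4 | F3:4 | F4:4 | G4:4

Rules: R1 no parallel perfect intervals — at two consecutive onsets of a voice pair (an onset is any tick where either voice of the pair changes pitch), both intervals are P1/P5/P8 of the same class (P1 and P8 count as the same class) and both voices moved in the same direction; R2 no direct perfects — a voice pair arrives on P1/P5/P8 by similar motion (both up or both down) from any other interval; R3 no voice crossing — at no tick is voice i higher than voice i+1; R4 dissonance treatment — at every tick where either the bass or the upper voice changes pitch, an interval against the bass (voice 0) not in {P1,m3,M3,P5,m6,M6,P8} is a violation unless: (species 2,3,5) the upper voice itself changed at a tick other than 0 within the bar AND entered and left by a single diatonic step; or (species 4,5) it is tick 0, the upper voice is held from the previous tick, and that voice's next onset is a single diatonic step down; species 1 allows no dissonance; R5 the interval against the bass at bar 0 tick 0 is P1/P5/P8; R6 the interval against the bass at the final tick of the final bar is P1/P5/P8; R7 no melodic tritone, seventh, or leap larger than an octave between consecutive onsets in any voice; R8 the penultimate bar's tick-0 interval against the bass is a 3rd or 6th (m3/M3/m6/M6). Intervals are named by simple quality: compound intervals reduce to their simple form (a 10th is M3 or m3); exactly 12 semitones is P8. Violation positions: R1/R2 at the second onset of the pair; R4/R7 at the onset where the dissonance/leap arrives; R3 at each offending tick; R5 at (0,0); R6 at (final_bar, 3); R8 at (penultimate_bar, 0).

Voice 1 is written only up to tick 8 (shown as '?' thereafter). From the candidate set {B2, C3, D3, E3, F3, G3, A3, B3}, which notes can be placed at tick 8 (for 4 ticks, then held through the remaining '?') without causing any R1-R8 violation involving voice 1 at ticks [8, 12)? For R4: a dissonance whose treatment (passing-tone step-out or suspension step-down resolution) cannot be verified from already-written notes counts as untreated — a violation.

B2: violates R2
C3: violates R4,R7
D3: legal
E3: violates R2,R4
F3: violates R4,R7
G3: legal
A3: violates R4
B3: legal

{B3, D3, G3}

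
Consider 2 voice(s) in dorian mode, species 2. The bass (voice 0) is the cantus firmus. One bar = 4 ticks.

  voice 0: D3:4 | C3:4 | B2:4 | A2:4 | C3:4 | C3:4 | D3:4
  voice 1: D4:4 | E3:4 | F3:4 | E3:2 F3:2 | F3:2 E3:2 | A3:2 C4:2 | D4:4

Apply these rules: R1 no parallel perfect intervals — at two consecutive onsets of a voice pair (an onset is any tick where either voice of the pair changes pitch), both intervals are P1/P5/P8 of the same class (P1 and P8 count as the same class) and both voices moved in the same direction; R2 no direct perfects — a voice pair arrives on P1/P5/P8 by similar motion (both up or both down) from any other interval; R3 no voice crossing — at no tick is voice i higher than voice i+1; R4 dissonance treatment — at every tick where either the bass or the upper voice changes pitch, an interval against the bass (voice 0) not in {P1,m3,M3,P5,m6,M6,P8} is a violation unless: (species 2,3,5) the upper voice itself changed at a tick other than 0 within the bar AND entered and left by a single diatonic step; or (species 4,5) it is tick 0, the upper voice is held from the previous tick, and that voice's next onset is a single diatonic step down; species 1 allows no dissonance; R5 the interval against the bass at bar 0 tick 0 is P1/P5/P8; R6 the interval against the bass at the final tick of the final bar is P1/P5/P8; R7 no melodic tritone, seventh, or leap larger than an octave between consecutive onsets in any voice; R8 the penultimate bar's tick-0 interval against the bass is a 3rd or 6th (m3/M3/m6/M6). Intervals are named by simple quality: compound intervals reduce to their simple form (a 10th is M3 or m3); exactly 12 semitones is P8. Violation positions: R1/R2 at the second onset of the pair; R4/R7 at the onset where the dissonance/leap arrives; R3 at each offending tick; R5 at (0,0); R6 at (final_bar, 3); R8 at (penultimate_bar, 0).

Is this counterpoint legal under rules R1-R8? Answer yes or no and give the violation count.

bar 0: v0=D3 v1=D4 (P8)
bar 1: v0=C3 v1=E3 (M3)
bar 2: v0=B2 v1=F3 (TT)
bar 3: v0=A2 v1=E3 (P5)
bar 4: v0=C3 v1=F3 (P4)
bar 5: v0=C3 v1=A3 (M6)
bar 6: v0=D3 v1=D4 (P8)
  R7 @ bar1.0: D4->E3 leap 10st
  R4 @ bar2.0: B2/F3 TT untreated
  R2 @ bar3.0: B2/F3 TT -> A2/E3 P5 similar
  R4 @ bar4.0: C3/F3 P4 untreated
  R1 @ bar6.0: C3/C4 P8 -> D3/D4 P8 similar

No (5 violations)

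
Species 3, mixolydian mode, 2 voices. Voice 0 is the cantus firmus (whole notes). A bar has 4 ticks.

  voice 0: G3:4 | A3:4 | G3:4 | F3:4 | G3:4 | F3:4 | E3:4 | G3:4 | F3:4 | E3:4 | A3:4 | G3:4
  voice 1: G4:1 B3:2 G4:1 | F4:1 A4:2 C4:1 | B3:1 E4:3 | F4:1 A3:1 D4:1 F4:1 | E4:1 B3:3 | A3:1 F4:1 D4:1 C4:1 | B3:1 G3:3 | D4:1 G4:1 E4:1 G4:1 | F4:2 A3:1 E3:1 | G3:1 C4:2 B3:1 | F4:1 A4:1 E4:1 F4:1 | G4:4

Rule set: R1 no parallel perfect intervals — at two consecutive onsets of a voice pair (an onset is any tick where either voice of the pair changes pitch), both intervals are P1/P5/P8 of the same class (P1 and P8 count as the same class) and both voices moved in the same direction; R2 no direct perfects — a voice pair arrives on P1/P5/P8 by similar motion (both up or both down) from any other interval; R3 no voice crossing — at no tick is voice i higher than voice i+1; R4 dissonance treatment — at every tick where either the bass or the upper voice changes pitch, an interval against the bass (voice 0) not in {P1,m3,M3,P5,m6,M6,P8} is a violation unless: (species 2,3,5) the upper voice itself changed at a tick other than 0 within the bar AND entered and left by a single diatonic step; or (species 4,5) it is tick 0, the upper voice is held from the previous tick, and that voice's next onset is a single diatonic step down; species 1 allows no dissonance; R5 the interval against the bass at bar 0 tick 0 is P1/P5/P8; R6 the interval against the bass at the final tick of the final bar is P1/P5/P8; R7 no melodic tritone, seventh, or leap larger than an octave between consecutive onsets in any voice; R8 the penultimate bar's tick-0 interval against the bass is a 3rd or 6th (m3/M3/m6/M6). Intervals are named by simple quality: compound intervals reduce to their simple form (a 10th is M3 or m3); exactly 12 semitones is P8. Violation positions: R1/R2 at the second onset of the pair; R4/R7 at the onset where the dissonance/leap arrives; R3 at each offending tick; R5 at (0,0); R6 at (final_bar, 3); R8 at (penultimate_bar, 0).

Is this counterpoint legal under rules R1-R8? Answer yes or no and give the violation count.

bar 0: v0=G3 v1=G4 (P8)
bar 1: v0=A3 v1=F4 (m6)
bar 2: v0=G3 v1=B3 (M3)
bar 3: v0=F3 v1=F4 (P8)
bar 4: v0=G3 v1=E4 (M6)
bar 5: v0=F3 v1=A3 (M3)
bar 6: v0=E3 v1=B3 (P5)
bar 7: v0=G3 v1=D4 (P5)
bar 8: v0=F3 v1=F4 (P8)
bar 9: v0=E3 v1=G3 (m3)
bar 10: v0=A3 v1=F4 (m6)
bar 11: v0=G3 v1=G4 (P8)
  R1 @ bar6.0: F3/C4 P5 -> E3/B3 P5 similar
  R2 @ bar7.0: E3/G3 m3 -> G3/D4 P5 similar
  R1 @ bar8.0: G3/G4 P8 -> F3/F4 P8 similar
  R3 @ bar8.3: F3 above E3
  R4 @ bar8.3: F3/E3 m2 untreated
  R7 @ bar10.0: B3->F4 leap 6st

No (6 violations)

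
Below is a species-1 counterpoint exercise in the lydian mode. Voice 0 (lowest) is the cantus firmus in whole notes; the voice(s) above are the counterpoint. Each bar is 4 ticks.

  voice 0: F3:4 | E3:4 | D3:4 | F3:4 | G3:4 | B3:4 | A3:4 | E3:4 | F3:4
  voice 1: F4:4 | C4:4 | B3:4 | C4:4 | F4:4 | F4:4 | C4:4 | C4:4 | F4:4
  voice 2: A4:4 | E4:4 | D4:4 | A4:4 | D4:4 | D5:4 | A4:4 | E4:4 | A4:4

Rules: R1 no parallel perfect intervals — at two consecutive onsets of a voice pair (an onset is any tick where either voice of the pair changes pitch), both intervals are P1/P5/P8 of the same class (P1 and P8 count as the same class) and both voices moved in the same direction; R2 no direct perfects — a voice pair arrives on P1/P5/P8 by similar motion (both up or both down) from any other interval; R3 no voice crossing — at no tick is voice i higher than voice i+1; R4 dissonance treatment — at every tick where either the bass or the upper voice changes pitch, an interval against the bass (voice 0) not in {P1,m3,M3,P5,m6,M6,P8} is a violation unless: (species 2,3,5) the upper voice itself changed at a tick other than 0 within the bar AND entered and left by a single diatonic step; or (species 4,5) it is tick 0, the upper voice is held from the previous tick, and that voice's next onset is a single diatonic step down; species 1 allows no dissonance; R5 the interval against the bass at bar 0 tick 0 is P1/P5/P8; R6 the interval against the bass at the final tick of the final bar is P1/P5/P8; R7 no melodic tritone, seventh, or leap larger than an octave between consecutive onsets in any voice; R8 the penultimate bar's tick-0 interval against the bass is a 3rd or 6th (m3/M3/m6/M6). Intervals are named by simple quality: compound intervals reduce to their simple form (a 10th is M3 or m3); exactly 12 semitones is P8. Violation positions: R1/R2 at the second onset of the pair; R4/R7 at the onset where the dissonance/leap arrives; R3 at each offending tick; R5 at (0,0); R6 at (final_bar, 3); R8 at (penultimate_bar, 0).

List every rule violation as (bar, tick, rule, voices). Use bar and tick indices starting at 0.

bar 0: v0=F3 v1=F4 v2=A4 downbeat M3
bar 1: v0=E3 v1=C4 v2=E4 downbeat P8
bar 2: v0=D3 v1=B3 v2=D4 downbeat P8
bar 3: v0=F3 v1=C4 v2=A4 downbeat M3
bar 4: v0=G3 v1=F4 v2=D4 downbeat P5
bar 5: v0=B3 v1=F4 v2=D5 downbeat m3
bar 6: v0=A3 v1=C4 v2=A4 downbeat P8
bar 7: v0=E3 v1=C4 v2=E4 downbeat P8
bar 8: v0=F3 v1=F4 v2=A4 downbeat M3
  -> R5 @ bar 0 tick 0 v(0, 2): opens on M3
  -> R2 @ bar 1 tick 0 v(0, 2): F3/A4 M3 -> E3/E4 P8 similar
  -> R1 @ bar 2 tick 0 v(0, 2): E3/E4 P8 -> D3/D4 P8 similar
  -> R2 @ bar 3 tick 0 v(0, 1): D3/B3 M6 -> F3/C4 P5 similar
  -> R3 @ bar 4 tick 0 v(1, 2): F4 above D4
  -> R4 @ bar 4 tick 0 v(0, 1): G3/F4 m7 untreated
  -> R3 @ bar 4 tick 1 v(1, 2): F4 above D4
  -> R3 @ bar 4 tick 2 v(1, 2): F4 above D4
  -> R3 @ bar 4 tick 3 v(1, 2): F4 above D4
  -> R4 @ bar 5 tick 0 v(0, 1): B3/F4 TT untreated
  -> R2 @ bar 6 tick 0 v(0, 2): B3/D5 m3 -> A3/A4 P8 similar
  -> R1 @ bar 7 tick 0 v(0, 2): A3/A4 P8 -> E3/E4 P8 similar
  -> R8 @ bar 7 tick 0 v(0, 2): penult P8 not 3rd/6th
  -> R2 @ bar 8 tick 0 v(0, 1): E3/C4 m6 -> F3/F4 P8 similar
  -> R6 @ bar 8 tick 3 v(0, 2): closes on M3

(0, 0, R5, (0, 2))
(1, 0, R2, (0, 2))
(2, 0, R1, (0, 2))
(3, 0, R2, (0, 1))
(4, 0, R3, (1, 2))
(4, 0, R4, (0, 1))
(4, 1, R3, (1, 2))
(4, 2, R3, (1, 2))
(4, 3, R3, (1, 2))
(5, 0, R4, (0, 1))
(6, 0, R2, (0, 2))
(7, 0, R1, (0, 2))
(7, 0, R8, (0, 2))
(8, 0, R2, (0, 1))
(8, 3, R6, (0, 2))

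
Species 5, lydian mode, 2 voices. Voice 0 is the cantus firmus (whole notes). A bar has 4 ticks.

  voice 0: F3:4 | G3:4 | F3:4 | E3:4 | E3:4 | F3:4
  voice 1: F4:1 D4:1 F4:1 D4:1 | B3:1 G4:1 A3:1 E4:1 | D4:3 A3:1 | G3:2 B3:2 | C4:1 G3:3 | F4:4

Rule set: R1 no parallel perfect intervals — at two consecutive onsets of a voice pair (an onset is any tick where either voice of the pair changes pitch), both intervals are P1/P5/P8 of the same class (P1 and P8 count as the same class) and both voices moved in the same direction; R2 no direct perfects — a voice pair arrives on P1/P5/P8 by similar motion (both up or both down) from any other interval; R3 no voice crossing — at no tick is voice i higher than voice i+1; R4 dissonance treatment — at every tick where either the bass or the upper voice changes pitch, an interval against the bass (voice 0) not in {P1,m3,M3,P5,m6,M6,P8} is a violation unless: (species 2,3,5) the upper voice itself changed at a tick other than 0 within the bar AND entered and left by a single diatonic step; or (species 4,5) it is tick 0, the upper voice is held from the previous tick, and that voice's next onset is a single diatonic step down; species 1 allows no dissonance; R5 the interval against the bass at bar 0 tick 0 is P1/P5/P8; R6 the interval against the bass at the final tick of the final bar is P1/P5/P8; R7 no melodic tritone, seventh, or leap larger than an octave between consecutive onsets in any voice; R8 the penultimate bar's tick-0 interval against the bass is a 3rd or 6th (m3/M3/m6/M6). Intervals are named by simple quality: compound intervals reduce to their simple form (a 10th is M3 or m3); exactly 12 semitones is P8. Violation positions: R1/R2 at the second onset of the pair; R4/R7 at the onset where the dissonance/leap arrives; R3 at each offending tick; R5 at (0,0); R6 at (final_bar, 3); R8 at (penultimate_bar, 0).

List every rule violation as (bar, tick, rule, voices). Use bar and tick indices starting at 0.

(1, 2, R4, (0, 1))
(1, 2, R7, (1,))
(5, 0, R2, (0, 1))
(5, 0, R7, (1,))

bar 0: v0=F3 v1=F4 downbeat P8
bar 1: v0=G3 v1=B3 downbeat M3
bar 2: v0=F3 v1=D4 downbeat M6
bar 3: v0=E3 v1=G3 downbeat m3
bar 4: v0=E3 v1=C4 downbeat m6
bar 5: v0=F3 v1=F4 downbeat P8
  -> R4 @ bar 1 tick 2 v(0, 1): G3/A3 M2 untreated
  -> R7 @ bar 1 tick 2 v(1,): G4->A3 leap 10st
  -> R2 @ bar 5 tick 0 v(0, 1): E3/G3 m3 -> F3/F4 P8 similar
  -> R7 @ bar 5 tick 0 v(1,): G3->F4 leap 10st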